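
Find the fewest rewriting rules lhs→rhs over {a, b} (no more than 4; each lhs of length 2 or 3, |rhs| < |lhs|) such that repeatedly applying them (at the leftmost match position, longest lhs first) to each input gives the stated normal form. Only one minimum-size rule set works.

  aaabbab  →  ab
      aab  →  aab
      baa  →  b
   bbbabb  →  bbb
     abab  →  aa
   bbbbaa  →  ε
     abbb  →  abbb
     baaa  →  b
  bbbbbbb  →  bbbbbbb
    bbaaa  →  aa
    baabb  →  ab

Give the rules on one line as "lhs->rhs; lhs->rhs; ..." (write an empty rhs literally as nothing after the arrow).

aaa->a; ba->b; bab->a; bba->

  | aaabbab => abbab => ab
  | aab
  | baa => ba => b
  | bbbabb => bbb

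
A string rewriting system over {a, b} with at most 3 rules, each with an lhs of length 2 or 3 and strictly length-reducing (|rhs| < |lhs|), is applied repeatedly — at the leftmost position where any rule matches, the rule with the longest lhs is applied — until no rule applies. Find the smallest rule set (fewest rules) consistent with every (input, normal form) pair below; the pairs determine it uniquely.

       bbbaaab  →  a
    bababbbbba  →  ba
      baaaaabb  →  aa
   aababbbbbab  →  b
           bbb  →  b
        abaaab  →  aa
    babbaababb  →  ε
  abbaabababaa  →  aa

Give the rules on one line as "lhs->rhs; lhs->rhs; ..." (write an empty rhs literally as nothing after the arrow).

  | bbbaaab => baaab => aab => a
  | bababbbbba => babbbbba => bbbbba => bbba => ba
  | baaaaabb => aaaabb => aaab => aa
  | aababbbbbab => aabbbbbab => abbbbab => bbbab => bab => b

ab->; baa->a; bb->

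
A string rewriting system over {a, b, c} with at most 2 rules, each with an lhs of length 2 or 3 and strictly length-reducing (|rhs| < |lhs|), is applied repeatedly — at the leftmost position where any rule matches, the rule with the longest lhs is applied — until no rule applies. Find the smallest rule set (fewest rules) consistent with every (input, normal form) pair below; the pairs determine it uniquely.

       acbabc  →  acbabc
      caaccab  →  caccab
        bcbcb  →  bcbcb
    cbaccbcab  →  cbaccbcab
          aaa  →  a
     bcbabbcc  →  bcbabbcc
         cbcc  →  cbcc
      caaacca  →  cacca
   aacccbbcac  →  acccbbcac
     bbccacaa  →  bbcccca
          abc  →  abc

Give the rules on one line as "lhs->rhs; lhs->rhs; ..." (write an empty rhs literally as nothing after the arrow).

  | acbabc
  | caaccab => caccab
  | bcbcb
  | cbaccbcab

aa->a; aca->cc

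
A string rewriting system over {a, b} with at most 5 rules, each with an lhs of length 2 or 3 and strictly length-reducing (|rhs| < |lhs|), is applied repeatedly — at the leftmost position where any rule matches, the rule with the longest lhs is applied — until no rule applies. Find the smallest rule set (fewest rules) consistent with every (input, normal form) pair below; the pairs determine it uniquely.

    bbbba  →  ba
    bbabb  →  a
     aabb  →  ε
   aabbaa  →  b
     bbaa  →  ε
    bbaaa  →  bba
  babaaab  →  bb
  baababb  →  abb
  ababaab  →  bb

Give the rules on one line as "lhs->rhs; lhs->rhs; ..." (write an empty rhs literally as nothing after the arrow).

  | bbbba => ba
  | bbabb => bab => a
  | aabb => bbb => ε
  | aabbaa => bbbaa => aa => b

aa->b; aaa->a; bab->a; bbb->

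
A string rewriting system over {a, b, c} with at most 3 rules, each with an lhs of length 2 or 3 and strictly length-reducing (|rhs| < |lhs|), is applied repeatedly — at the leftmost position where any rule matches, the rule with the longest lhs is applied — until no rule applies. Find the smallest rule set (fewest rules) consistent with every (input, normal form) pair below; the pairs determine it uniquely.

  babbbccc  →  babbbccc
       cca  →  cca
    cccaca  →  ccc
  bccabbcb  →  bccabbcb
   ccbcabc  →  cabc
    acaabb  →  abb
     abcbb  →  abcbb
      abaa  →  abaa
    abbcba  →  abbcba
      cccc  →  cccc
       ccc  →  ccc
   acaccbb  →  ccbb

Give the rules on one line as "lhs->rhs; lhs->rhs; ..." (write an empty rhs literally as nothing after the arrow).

aca->; cbc->

  | babbbccc
  | cca
  | cccaca => ccc
  | bccabbcb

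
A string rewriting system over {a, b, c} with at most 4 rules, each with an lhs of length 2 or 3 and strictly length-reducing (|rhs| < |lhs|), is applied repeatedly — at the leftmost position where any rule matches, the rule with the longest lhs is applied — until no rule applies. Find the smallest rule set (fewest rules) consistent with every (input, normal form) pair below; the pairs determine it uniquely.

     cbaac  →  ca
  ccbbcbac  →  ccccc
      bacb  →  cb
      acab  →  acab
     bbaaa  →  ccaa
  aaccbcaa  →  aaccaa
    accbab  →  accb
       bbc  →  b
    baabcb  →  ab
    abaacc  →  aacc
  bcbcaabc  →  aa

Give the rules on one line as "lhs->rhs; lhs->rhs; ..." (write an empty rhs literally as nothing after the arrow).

  | cbaac => cac => ca
  | ccbbcbac => ccbbac => ccccc
  | bacb => cb
  | acab

ba->; bba->cc; bc->; cac->ca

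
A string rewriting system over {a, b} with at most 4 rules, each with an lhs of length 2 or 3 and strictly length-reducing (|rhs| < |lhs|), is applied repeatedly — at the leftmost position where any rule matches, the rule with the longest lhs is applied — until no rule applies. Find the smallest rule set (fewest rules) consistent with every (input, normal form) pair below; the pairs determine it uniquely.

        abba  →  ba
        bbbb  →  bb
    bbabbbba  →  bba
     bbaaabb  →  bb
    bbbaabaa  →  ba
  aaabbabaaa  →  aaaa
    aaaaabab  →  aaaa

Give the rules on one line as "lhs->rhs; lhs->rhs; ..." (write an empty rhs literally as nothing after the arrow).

ab->; baa->ba; bab->; bbb->bb

  | abba => ba
  | bbbb => bbb => bb
  | bbabbbba => bbbba => bbba => bba
  | bbaaabb => bbaabb => bbabb => bb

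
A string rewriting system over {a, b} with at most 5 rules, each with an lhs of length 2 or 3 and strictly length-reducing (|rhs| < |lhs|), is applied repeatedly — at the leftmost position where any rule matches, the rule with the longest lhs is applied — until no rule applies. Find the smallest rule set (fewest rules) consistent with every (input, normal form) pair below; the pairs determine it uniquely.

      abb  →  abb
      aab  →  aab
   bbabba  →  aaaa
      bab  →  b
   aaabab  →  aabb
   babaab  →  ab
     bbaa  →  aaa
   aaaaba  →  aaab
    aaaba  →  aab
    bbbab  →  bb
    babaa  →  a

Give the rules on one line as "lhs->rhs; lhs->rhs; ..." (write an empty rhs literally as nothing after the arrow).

  | abb
  | aab
  | bbabba => aabba => aaaa
  | bab => b

aba->b; ba->; bba->aa; bbb->ab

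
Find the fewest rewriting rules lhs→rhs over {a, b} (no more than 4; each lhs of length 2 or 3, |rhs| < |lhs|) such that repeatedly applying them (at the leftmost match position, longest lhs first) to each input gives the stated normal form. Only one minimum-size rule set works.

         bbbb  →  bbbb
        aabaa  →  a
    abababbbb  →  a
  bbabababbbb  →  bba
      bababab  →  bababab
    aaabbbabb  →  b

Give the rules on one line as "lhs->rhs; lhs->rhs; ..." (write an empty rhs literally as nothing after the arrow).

  | bbbb
  | aabaa => aa => a
  | abababbbb => ababaabb => ababb => abaa => a
  | bbabababbbb => bbababaabb => bbababb => bbabaa => bba

aa->a; aab->; abb->aa; baa->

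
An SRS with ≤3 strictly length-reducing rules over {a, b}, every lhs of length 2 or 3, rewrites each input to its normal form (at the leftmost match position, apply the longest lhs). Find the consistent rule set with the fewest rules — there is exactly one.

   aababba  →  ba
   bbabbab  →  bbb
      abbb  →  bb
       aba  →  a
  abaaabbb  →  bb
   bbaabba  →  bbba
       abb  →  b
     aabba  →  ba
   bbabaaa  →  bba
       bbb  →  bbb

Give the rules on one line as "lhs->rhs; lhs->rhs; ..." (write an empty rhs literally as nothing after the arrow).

aa->a; ab->

  | aababba => ababba => abba => ba
  | bbabbab => bbbab => bbb
  | abbb => bb
  | aba => a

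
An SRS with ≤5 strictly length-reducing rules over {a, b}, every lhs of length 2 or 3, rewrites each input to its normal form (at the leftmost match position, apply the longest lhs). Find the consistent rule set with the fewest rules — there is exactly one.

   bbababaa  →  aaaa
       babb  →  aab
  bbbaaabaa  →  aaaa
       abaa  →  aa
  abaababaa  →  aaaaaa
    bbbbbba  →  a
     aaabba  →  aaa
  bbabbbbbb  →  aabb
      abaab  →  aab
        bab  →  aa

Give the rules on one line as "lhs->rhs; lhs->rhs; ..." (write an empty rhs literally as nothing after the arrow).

  | bbababaa => bababaa => aaabaa => aaaa
  | babb => aab
  | bbbaaabaa => aaabaa => aaaa
  | abaa => aa

ba->; bab->aa; bba->ba; bbb->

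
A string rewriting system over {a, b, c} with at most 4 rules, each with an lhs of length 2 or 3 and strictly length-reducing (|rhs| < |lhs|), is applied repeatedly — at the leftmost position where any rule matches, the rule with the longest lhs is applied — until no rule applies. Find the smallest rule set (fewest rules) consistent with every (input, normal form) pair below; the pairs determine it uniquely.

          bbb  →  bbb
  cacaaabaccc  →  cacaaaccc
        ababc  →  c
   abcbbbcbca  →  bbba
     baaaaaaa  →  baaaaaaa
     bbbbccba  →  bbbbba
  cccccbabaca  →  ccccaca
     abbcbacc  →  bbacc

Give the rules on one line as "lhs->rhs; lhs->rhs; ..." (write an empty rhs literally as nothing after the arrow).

  | bbb
  | cacaaabaccc => cacaaaccc
  | ababc => abc => c
  | abcbbbcbca => cbbbcbca => bbcbca => bbbca => bbba

ab->; bc->b; cb->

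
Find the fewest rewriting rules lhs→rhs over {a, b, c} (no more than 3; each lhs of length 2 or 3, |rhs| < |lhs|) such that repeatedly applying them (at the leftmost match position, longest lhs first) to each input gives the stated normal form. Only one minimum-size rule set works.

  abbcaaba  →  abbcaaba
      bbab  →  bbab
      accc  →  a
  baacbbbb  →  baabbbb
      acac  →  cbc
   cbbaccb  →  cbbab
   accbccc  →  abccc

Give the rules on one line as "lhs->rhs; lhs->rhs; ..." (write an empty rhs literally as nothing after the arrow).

ac->a; aca->cb

  | abbcaaba
  | bbab
  | accc => acc => ac => a
  | baacbbbb => baabbbb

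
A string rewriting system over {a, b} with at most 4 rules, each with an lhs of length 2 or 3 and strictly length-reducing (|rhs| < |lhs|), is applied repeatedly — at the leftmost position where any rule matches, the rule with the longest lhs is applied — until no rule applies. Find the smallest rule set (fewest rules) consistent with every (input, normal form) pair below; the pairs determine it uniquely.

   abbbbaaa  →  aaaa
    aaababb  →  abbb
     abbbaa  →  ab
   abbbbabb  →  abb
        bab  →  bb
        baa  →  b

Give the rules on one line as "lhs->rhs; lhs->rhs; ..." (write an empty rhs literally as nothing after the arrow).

aab->ab; ba->b; bba->a

  | abbbbaaa => abbaaa => aaaa
  | aaababb => aababb => ababb => abbb
  | abbbaa => abaa => aba => ab
  | abbbbabb => abbabb => aabb => abb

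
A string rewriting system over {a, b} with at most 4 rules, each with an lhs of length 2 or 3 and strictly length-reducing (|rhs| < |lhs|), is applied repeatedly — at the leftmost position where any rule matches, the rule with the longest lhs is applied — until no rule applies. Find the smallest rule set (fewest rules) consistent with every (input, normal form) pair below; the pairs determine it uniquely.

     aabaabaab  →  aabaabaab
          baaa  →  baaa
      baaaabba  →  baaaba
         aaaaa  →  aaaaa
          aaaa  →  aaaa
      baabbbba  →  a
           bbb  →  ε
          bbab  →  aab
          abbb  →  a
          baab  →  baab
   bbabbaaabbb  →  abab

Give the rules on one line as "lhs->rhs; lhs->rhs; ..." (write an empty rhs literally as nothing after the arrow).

abb->b; bb->a; bbb->

  | aabaabaab
  | baaa
  | baaaabba => baaaba
  | aaaaa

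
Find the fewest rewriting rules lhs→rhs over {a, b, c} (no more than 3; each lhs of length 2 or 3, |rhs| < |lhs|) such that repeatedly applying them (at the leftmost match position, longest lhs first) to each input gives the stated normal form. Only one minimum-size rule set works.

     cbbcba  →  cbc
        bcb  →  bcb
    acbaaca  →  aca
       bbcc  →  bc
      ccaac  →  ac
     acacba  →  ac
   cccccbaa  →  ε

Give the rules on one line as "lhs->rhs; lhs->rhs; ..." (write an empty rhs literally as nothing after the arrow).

aa->; ba->c; cc->a

  | cbbcba => cbbcc => cbba => cbc
  | bcb
  | acbaaca => accaca => aaaca => aca
  | bbcc => bba => bc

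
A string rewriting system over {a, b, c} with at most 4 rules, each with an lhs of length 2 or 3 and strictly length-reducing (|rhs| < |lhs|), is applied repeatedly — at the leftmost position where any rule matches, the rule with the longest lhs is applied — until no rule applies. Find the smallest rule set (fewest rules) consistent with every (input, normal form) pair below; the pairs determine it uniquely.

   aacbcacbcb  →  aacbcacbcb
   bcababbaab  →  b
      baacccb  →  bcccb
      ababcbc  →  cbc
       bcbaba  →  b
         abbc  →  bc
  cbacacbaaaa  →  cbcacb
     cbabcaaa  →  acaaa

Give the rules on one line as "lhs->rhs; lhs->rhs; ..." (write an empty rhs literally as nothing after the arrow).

ab->; ba->b; cbb->a

  | aacbcacbcb
  | bcababbaab => bcabbaab => bcbaab => bcbab => bcbb => ba => b
  | baacccb => bacccb => bcccb
  | ababcbc => abcbc => cbc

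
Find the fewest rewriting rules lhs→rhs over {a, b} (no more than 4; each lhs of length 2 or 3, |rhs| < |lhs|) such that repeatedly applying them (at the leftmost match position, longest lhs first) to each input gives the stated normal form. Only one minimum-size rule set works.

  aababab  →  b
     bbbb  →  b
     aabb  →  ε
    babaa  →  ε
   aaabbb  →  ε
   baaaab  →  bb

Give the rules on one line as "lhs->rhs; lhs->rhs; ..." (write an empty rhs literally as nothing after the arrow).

aa->b; aaa->; ab->b; bbb->

  | aababab => bbabab => bbbab => ab => b
  | bbbb => b
  | aabb => bbb => ε
  | babaa => bbaa => bbb => ε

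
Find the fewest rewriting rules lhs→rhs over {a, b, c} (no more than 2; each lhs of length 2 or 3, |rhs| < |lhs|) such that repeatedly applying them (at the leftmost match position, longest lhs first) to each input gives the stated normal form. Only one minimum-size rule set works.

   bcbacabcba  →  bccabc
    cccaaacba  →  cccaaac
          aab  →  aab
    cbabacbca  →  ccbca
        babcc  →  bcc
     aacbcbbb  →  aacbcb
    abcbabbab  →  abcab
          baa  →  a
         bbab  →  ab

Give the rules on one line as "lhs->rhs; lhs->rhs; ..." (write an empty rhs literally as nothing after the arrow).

  | bcbacabcba => bccabcba => bccabc
  | cccaaacba => cccaaac
  | aab
  | cbabacbca => cbacbca => ccbca

ba->; bb->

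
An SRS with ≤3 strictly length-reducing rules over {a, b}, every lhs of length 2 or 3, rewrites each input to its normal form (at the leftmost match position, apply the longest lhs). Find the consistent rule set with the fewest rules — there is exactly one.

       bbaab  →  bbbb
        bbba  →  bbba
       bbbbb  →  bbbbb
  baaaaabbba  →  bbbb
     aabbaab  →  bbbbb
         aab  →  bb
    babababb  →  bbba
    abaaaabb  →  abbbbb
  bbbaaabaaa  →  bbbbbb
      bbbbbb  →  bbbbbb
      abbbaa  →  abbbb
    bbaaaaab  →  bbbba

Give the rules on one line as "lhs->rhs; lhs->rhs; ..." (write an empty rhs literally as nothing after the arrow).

aa->b; bab->ba

  | bbaab => bbbb
  | bbba
  | bbbbb
  | baaaaabbba => bbaaabbba => bbbabbba => bbbabba => bbbaba => bbbaa => bbbb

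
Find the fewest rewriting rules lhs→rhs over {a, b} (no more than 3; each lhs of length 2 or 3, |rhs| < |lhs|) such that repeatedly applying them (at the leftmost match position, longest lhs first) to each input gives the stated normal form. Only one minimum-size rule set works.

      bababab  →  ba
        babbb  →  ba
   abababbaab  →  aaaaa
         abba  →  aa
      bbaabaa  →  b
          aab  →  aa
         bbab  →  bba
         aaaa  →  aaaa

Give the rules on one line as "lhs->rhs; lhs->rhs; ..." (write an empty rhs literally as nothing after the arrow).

  | bababab => baabab => bab => ba
  | babbb => babb => bab => ba
  | abababbaab => aababbaab => aaabbaab => aaabaab => aaaaab => aaaaa
  | abba => aba => aa

ab->a; baa->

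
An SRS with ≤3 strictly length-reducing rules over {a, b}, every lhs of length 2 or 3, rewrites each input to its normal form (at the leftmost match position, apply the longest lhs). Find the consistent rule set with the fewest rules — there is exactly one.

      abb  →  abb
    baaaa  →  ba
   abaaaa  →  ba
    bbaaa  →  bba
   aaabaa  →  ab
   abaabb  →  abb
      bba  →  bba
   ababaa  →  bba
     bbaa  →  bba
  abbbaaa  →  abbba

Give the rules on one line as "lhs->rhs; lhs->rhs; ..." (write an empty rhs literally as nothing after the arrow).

  | abb
  | baaaa => baaa => baa => ba
  | abaaaa => baaa => baa => ba
  | bbaaa => bbaa => bba

aba->b; baa->ba; bab->ab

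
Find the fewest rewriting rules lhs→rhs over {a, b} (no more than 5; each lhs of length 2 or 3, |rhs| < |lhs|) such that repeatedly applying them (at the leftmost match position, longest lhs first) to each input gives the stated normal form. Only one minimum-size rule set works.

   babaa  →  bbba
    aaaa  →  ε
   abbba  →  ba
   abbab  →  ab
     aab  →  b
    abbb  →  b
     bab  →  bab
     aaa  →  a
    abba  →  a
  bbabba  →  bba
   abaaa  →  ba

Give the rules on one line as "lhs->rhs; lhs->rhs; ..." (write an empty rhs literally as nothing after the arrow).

  | babaa => bbba
  | aaaa => aa => ε
  | abbba => ba
  | abbab => ab

aa->; aba->bb; abb->; baa->a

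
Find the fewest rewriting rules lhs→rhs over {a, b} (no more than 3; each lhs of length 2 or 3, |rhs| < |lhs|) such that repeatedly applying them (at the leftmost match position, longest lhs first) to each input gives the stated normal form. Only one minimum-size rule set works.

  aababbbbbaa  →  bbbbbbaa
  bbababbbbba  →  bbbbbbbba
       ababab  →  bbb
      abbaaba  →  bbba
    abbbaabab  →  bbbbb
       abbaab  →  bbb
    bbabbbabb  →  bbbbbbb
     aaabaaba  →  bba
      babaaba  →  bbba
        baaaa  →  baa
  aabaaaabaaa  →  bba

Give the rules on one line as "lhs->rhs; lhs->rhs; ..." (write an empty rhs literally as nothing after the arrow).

  | aababbbbbaa => ababbbbbaa => babbbbbaa => bbbbbbaa
  | bbababbbbba => bbbabbbbba => bbbbbbbba
  | ababab => babab => bbab => bbb
  | abbaaba => bbaaba => bbaba => bbba

aaa->a; ab->b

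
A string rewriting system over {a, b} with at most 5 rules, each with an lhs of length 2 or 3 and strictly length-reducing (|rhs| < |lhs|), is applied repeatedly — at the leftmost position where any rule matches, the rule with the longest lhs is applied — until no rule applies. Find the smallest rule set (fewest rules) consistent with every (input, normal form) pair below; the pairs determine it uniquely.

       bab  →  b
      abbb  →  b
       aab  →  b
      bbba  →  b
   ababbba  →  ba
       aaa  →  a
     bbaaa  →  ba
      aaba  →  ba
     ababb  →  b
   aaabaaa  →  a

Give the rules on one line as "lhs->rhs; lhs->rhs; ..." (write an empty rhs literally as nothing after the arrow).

  | bab => b
  | abbb => bb => b
  | aab => b
  | bbba => baa => b

aa->; ab->; bb->b; bbb->ba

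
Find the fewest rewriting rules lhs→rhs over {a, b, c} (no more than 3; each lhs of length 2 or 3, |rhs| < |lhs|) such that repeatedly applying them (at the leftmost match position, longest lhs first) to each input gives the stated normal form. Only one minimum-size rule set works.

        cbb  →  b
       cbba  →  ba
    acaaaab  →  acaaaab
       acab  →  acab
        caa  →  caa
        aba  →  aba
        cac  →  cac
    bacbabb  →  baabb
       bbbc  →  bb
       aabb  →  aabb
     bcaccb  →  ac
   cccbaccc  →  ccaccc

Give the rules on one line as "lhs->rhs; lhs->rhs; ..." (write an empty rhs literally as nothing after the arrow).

  | cbb => b
  | cbba => ba
  | acaaaab
  | acab

bc->; cb->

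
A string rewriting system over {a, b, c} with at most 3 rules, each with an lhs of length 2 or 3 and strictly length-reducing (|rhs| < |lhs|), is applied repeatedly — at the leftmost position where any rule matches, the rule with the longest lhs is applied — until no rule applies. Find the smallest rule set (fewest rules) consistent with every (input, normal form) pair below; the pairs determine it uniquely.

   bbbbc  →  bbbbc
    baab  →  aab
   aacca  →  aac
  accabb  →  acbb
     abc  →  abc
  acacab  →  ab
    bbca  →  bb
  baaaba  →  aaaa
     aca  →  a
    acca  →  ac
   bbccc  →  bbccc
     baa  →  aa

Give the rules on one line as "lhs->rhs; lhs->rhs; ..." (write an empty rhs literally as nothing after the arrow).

  | bbbbc
  | baab => aab
  | aacca => aac
  | accabb => acbb

ba->a; ca->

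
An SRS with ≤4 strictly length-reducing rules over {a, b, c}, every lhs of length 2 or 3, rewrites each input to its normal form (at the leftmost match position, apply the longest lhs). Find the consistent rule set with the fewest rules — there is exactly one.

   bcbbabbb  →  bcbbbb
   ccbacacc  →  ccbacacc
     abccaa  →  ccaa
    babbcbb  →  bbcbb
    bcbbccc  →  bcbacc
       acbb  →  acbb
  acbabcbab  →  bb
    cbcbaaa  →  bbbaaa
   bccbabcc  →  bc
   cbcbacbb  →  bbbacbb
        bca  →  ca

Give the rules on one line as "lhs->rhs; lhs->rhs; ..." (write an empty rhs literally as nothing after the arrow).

ab->; bca->ca; bcc->ac; cbc->bb

  | bcbbabbb => bcbbbb
  | ccbacacc
  | abccaa => ccaa
  | babbcbb => bbcbb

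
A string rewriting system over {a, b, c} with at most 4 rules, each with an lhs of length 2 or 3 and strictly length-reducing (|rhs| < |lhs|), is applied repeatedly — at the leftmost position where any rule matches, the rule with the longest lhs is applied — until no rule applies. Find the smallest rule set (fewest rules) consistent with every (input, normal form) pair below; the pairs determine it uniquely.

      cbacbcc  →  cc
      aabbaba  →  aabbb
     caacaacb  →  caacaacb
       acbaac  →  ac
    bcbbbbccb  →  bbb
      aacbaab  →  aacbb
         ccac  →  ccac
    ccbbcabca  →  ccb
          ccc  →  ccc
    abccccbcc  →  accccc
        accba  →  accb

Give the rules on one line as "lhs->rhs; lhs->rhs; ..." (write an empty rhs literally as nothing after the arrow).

abc->ac; ba->b; bc->

  | cbacbcc => cbcbcc => cbcc => cc
  | aabbaba => aabbba => aabbb
  | caacaacb
  | acbaac => acbac => acbc => ac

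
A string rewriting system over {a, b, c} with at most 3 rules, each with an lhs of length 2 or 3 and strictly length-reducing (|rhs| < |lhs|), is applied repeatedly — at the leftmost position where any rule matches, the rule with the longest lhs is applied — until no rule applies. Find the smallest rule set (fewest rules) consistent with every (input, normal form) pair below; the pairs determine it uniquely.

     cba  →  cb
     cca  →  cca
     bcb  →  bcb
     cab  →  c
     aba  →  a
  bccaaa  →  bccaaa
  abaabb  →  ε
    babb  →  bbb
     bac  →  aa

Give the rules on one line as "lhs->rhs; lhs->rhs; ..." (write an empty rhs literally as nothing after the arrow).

  | cba => cb
  | cca
  | bcb
  | cab => c

ab->; ba->b; bac->aa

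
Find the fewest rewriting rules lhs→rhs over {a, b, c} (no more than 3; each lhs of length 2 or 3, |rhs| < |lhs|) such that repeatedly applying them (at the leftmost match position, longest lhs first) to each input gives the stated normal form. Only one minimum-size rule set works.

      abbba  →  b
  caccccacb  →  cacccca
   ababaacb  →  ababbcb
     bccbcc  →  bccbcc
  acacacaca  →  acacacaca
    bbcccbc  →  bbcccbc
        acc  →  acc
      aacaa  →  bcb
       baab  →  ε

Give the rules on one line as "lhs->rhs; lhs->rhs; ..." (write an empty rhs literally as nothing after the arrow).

aa->b; acb->a; bbb->

  | abbba => aa => b
  | caccccacb => cacccca
  | ababaacb => ababbcb
  | bccbcc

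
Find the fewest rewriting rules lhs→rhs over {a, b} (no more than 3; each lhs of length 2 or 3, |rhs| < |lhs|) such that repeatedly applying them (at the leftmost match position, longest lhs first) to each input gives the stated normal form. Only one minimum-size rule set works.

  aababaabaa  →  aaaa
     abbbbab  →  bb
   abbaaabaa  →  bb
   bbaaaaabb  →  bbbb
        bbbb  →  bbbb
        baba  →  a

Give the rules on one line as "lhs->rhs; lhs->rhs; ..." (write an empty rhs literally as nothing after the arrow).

  | aababaabaa => aabaabaa => aaabaa => aaaa
  | abbbbab => bbbab => bb
  | abbaaabaa => baaabaa => bbabaa => baa => bb
  | bbaaaaabb => bbbaaabb => bbbbabb => bbbb

ab->; baa->bb; bab->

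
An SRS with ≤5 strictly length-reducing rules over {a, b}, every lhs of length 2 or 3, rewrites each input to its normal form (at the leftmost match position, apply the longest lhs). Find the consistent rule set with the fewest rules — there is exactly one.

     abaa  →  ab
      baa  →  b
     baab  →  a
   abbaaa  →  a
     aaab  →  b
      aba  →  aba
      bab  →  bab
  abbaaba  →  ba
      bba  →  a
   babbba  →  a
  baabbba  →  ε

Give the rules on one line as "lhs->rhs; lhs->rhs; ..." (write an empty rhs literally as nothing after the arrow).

  | abaa => ab
  | baa => b
  | baab => bb => a
  | abbaaa => aaaa => a

aa->; aaa->; bb->a; bba->a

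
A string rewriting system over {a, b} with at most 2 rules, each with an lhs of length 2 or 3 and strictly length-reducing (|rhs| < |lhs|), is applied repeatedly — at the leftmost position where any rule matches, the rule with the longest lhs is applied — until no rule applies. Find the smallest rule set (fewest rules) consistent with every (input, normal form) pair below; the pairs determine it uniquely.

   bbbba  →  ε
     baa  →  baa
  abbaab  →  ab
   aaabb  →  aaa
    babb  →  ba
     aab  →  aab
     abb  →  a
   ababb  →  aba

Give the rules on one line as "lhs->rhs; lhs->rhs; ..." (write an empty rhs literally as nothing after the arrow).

  | bbbba => bba => bb => ε
  | baa
  | abbaab => abbab => abbb => ab
  | aaabb => aaa

bb->; bba->bb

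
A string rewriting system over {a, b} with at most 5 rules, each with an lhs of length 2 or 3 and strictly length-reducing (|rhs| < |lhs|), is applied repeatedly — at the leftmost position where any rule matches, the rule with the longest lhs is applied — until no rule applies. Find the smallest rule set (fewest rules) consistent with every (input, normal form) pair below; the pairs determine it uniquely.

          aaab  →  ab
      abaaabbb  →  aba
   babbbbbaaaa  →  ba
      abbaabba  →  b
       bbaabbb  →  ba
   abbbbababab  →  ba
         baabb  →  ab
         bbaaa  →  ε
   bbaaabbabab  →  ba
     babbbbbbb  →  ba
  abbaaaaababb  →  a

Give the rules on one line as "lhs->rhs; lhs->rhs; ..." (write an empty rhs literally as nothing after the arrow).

aa->; abb->ba; bab->ba; bb->a

  | aaab => ab
  | abaaabbb => ababbb => ababb => abab => aba
  | babbbbbaaaa => babbbbaaaa => babbbaaaa => babbaaaa => babaaaa => baaaaa => baaa => ba
  | abbaabba => baaabba => babba => baba => baa => b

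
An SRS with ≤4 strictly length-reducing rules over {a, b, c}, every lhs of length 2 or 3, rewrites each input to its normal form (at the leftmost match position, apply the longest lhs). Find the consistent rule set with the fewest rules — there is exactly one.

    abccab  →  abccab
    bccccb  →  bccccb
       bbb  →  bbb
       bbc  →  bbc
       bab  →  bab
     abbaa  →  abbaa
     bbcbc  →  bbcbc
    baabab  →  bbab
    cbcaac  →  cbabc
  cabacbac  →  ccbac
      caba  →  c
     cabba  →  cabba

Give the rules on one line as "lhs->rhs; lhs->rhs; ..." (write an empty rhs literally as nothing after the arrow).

  | abccab
  | bccccb
  | bbb
  | bbc

aab->b; aba->; caa->ab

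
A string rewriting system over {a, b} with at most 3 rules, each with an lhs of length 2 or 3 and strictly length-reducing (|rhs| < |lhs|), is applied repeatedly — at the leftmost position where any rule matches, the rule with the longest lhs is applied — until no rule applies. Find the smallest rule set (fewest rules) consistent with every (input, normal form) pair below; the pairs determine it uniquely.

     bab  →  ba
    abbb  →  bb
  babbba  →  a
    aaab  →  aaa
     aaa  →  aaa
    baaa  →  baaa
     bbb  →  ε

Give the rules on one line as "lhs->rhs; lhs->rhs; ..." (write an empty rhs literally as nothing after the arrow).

ab->a; abb->b; bbb->

  | bab => ba
  | abbb => bb
  | babbba => bbba => a
  | aaab => aaa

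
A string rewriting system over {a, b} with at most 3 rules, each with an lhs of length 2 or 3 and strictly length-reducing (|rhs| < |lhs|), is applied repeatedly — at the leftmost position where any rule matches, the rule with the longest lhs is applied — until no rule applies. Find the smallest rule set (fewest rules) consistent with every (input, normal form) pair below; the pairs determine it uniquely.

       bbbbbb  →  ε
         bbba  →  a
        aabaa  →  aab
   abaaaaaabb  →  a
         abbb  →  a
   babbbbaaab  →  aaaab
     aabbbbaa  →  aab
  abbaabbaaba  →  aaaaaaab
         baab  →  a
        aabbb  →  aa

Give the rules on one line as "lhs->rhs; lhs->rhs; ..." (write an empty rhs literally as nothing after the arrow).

  | bbbbbb => bbb => ε
  | bbba => a
  | aabaa => aaba => aab
  | abaaaaaabb => abaaaaabb => abaaaabb => abaaabb => abaabb => ababb => abbb => a

ba->b; bb->a; bbb->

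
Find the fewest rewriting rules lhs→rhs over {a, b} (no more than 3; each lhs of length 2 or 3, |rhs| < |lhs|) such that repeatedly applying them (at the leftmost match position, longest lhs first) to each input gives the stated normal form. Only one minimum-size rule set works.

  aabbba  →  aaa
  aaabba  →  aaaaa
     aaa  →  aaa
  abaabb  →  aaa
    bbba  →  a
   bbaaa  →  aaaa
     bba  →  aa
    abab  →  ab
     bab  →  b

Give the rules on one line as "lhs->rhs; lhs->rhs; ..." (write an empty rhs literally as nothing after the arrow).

  | aabbba => aaaba => aaa
  | aaabba => aaaaa
  | aaa
  | abaabb => aabb => aaa

ba->; bb->a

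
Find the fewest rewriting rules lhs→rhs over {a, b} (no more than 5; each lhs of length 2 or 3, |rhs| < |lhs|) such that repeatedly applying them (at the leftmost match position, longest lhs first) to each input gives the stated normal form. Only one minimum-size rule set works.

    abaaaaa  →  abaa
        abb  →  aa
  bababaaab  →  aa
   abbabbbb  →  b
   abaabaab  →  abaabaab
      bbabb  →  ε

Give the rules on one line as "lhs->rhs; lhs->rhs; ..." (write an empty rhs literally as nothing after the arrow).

aaa->; bab->; bb->a; bbb->

  | abaaaaa => abaa
  | abb => aa
  | bababaaab => abaaab => abb => aa
  | abbabbbb => aaabbbb => bbbb => b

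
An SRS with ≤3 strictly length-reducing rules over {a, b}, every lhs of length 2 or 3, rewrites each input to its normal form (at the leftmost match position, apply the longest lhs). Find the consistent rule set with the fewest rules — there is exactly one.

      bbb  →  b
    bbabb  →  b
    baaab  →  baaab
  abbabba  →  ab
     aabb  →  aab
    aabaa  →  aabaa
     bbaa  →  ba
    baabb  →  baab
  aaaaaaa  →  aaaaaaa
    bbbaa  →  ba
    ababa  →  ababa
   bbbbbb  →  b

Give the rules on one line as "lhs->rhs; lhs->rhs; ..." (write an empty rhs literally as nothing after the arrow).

  | bbb => bb => b
  | bbabb => bbb => bb => b
  | baaab
  | abbabba => abbba => abba => ab

bb->b; bba->b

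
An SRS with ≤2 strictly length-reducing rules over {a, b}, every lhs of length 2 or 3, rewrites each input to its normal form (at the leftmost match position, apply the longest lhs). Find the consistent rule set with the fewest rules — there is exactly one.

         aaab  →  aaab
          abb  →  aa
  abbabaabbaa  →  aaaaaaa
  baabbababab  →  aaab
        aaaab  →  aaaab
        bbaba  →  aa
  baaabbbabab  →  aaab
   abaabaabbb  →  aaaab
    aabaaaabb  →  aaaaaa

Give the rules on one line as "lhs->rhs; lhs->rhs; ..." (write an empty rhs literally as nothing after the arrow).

ba->; bb->a

  | aaab
  | abb => aa
  | abbabaabbaa => aaabaabbaa => aaaabbaa => aaaaaaa
  | baabbababab => abbababab => aaababab => aaabab => aaab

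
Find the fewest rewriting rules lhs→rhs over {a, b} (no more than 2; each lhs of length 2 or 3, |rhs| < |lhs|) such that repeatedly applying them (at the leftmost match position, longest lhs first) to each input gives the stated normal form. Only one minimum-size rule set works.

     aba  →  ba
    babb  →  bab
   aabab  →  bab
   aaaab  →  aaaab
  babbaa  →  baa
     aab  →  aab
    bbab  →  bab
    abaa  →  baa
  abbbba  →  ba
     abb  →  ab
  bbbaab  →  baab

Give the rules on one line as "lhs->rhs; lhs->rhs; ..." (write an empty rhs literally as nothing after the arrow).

aba->ba; bb->b

  | aba => ba
  | babb => bab
  | aabab => abab => bab
  | aaaab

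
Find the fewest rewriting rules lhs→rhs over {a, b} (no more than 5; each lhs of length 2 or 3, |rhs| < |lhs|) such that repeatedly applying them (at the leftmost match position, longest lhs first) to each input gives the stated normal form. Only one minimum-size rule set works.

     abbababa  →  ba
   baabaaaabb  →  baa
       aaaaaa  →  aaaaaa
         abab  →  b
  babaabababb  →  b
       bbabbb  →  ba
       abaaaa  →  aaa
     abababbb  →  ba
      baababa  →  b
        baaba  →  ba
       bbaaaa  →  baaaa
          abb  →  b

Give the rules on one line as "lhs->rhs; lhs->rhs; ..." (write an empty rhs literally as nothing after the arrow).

  | abbababa => bababa => bba => ba
  | baabaaaabb => baaaabb => baaab => baa
  | aaaaaa
  | abab => b

ab->; aba->; bb->b; bbb->ba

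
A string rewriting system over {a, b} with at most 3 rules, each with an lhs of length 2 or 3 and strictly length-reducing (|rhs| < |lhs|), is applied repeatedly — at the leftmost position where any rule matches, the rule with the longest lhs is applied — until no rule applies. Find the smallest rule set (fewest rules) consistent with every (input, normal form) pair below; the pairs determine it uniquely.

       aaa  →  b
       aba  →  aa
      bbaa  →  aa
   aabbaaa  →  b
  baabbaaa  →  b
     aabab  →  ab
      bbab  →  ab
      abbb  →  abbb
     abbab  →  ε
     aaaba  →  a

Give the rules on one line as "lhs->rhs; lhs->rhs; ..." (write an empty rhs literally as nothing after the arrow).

  | aaa => b
  | aba => aa
  | bbaa => baa => aa
  | aabbaaa => baaa => aaa => b

aaa->b; aab->; ba->a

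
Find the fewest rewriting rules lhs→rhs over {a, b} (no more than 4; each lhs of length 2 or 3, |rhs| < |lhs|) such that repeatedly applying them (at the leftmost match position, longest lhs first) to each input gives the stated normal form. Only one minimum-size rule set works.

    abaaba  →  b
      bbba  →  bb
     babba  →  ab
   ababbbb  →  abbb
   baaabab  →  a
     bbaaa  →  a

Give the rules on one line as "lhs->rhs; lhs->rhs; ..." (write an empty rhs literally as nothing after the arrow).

  | abaaba => aaba => aa => b
  | bbba => bb
  | babba => abba => ab
  | ababbbb => aabbbb => abbb

aa->b; aab->a; ba->; bab->ab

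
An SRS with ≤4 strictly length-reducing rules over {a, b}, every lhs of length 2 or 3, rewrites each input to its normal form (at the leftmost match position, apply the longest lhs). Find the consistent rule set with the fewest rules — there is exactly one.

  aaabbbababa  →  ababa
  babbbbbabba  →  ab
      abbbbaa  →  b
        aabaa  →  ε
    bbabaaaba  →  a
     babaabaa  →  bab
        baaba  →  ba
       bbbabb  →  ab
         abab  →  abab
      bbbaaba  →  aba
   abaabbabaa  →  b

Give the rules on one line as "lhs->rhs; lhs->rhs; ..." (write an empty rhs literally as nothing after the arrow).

  | aaabbbababa => abbbababa => aabababa => ababa
  | babbbbbabba => baabbbabba => bbbabba => ababba => abaab => ab
  | abbbbaa => aabbaa => baa => b
  | aabaa => aa => ε

aa->; aab->; bb->a; bba->ab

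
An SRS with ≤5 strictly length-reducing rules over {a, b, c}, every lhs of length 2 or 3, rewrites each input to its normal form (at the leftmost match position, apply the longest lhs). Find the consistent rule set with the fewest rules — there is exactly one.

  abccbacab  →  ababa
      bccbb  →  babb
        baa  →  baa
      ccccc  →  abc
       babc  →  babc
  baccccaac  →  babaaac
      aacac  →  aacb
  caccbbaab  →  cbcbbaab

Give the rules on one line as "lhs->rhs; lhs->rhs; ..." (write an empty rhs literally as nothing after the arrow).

acc->ab; cab->; cac->cb; cc->a

  | abccbacab => ababacab => ababa
  | bccbb => babb
  | baa
  | ccccc => accc => abc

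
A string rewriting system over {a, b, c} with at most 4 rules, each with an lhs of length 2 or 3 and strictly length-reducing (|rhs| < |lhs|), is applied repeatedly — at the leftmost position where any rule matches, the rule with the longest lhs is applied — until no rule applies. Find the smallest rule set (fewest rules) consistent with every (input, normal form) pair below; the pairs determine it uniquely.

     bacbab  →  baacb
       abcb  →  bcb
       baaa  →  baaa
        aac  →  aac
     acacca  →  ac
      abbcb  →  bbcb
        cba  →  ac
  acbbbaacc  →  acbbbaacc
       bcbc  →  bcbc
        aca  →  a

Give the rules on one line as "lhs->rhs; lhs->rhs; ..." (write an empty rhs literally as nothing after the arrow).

ab->b; ca->; cba->ac

  | bacbab => baacb
  | abcb => bcb
  | baaa
  | aac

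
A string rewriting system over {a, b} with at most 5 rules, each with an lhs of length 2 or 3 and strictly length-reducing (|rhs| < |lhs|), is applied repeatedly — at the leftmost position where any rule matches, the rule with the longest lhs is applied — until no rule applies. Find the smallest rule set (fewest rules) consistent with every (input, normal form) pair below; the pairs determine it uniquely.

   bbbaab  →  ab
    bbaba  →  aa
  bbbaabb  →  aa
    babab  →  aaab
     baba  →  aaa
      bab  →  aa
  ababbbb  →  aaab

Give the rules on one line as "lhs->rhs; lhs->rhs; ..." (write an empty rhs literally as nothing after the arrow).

ba->; bab->aa; bb->a; bbb->b

  | bbbaab => baab => ab
  | bbaba => aaba => aa
  | bbbaabb => baabb => abb => aa
  | babab => aaab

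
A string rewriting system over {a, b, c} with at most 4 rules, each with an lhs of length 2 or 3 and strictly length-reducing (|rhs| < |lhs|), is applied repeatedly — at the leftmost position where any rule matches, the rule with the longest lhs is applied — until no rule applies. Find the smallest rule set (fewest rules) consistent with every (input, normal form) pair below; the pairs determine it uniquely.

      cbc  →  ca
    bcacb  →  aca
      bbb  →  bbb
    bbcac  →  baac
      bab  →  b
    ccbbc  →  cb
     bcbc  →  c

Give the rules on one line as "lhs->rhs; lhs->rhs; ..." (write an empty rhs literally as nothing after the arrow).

  | cbc => ca
  | bcacb => aacb => aca
  | bbb
  | bbcac => baac

ab->; acb->ca; bc->a; cba->b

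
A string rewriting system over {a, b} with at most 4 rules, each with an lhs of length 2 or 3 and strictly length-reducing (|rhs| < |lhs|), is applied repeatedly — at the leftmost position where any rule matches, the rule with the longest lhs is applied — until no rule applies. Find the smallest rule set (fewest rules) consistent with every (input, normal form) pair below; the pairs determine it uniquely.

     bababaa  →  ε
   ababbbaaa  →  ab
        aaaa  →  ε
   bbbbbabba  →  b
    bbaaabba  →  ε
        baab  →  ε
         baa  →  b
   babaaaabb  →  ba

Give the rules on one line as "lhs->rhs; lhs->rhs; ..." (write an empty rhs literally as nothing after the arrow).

  | bababaa => baabaa => bbaa => aa => ε
  | ababbbaaa => ababbaaa => ababaaa => abaaaa => abaa => ab
  | aaaa => aa => ε
  | bbbbbabba => bbbabba => babba => baba => baa => b

aa->; bab->ba; bb->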